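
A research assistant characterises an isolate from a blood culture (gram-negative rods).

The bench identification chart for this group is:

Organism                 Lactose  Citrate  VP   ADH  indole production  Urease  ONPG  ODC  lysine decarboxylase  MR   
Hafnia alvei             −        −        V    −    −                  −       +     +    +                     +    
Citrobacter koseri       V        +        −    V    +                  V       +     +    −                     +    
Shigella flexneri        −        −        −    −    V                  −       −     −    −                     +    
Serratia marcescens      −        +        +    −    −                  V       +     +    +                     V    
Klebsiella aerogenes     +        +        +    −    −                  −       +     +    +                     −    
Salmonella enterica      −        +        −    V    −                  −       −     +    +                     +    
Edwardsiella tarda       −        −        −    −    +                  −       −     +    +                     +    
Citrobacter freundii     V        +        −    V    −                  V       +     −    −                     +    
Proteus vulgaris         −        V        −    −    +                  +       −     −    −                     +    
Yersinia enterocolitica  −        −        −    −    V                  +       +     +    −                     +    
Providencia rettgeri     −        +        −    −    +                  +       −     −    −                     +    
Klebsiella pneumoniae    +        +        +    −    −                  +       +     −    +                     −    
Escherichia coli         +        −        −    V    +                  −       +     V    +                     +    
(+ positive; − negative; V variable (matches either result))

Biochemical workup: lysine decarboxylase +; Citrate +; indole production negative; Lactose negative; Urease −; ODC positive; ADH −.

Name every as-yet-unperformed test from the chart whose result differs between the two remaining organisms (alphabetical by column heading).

indole production −: excludes 5 organisms — 8 left.
Lactose −: excludes Klebsiella aerogenes, Klebsiella pneumoniae — 6 left.
ADH −: all 6 remaining candidates are consistent.
lysine decarboxylase +: excludes Shigella flexneri, Citrobacter freundii, Yersinia enterocolitica — 3 left.
ODC +: all 3 remaining candidates are consistent.
Urease −: all 3 remaining candidates are consistent.
Citrate +: excludes Hafnia alvei — 2 left.
Two candidates remain: Salmonella enterica and Serratia marcescens.
  VP: Salmonella enterica −, Serratia marcescens + — discriminates.
  ONPG: Salmonella enterica −, Serratia marcescens + — discriminates.
  MR: + vs V — variable for at least one, does not separate.

ONPG, VP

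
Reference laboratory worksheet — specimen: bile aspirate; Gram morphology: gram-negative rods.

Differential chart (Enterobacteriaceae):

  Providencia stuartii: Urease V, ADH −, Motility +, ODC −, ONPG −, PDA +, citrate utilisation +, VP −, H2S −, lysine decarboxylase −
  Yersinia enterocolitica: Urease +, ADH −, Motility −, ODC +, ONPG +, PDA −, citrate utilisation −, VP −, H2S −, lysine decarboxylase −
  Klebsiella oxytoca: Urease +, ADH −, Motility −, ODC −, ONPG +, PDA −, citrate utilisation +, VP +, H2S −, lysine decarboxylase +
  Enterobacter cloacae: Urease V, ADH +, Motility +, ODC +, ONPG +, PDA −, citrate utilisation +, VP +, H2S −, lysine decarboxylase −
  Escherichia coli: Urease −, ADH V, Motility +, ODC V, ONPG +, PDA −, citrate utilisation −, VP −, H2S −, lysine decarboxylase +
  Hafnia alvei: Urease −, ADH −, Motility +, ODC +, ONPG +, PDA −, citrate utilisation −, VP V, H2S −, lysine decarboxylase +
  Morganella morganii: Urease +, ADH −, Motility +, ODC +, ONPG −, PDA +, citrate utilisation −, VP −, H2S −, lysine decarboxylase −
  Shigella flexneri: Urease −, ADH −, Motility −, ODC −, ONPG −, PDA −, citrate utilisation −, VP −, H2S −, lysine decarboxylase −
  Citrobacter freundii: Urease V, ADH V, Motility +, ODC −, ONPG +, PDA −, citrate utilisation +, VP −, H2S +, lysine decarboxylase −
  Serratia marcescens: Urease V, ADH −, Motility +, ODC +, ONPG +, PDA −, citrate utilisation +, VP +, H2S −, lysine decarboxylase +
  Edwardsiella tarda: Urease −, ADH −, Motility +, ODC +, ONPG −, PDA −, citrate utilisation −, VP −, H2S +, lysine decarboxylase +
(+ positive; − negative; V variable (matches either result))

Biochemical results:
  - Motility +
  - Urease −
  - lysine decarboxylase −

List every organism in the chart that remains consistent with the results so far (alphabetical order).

Urease −: excludes Yersinia enterocolitica, Klebsiella oxytoca, Morganella morganii — 8 left.
Motility +: excludes Shigella flexneri — 7 left.
lysine decarboxylase −: excludes Escherichia coli, Hafnia alvei, Serratia marcescens, Edwardsiella tarda — 3 left.

Citrobacter freundii, Enterobacter cloacae, Providencia stuartii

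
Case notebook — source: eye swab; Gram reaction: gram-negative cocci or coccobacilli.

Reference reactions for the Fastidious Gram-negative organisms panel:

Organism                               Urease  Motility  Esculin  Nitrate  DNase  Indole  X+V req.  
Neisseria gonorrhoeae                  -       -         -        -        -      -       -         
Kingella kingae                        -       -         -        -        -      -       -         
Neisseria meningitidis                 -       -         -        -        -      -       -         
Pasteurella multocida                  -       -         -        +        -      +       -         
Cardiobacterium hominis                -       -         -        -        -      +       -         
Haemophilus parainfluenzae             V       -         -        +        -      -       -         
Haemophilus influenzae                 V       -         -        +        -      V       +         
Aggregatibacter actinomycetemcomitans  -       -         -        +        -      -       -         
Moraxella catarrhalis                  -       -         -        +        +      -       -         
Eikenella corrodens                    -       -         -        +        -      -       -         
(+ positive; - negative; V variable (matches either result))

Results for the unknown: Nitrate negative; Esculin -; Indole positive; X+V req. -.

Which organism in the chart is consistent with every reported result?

Cardiobacterium hominis

Indole +: excludes 7 organisms — 3 left.
X+V req. -: excludes Haemophilus influenzae — 2 left.
Esculin -: all 2 remaining candidates are consistent.
Nitrate -: excludes Pasteurella multocida — 1 left.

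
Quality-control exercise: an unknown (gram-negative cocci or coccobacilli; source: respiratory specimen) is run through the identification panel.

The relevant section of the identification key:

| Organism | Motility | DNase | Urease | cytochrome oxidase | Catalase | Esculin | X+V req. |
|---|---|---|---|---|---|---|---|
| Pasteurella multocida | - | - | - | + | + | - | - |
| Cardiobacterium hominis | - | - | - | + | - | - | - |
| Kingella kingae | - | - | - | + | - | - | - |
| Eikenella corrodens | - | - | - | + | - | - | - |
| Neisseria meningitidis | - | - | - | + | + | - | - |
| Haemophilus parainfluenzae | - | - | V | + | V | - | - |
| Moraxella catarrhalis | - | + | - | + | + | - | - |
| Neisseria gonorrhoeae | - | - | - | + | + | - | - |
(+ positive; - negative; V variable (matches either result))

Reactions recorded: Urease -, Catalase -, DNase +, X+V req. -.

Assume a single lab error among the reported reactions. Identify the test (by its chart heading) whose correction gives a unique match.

As reported, no row in the chart matches all 4 reactions.
Reversing DNase → 4 organisms match (not unique).
Reversing Urease → still no organism matches.
Reversing Catalase (to +) → unique match: Moraxella catarrhalis.
Reversing X+V req. → still no organism matches.

Catalase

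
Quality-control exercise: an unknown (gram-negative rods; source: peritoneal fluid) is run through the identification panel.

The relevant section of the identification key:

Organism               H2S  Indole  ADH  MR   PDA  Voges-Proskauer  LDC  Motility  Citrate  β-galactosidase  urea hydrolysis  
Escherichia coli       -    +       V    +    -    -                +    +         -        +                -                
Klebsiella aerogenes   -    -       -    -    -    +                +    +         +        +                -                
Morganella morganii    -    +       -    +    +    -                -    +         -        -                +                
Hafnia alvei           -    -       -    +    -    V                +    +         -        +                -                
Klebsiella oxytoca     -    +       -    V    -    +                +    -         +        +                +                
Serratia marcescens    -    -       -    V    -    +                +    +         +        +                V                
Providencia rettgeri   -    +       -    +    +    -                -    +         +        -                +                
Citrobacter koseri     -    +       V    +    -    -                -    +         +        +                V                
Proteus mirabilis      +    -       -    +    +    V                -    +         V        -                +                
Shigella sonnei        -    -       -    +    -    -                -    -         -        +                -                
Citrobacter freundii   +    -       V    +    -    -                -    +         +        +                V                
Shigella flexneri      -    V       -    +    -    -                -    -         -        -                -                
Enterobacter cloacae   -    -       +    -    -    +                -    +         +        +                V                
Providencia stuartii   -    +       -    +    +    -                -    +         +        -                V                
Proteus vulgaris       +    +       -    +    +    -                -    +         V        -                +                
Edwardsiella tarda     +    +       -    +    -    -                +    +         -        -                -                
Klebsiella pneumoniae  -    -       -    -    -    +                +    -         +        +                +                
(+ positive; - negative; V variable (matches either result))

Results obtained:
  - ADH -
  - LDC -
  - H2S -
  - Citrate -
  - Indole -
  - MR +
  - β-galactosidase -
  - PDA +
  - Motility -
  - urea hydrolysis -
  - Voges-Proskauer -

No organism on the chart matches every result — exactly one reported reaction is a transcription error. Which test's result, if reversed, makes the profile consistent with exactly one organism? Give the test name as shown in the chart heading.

As reported, no row in the chart matches all 11 reactions.
Reversing ADH → still no organism matches.
Reversing H2S → still no organism matches.
Reversing LDC → still no organism matches.
Reversing PDA (to -) → unique match: Shigella flexneri.
Reversing Voges-Proskauer → still no organism matches.
Reversing Indole → still no organism matches.
Reversing Motility → still no organism matches.
Reversing Citrate → still no organism matches.
Reversing urea hydrolysis → still no organism matches.
Reversing MR → still no organism matches.
Reversing β-galactosidase → still no organism matches.

PDA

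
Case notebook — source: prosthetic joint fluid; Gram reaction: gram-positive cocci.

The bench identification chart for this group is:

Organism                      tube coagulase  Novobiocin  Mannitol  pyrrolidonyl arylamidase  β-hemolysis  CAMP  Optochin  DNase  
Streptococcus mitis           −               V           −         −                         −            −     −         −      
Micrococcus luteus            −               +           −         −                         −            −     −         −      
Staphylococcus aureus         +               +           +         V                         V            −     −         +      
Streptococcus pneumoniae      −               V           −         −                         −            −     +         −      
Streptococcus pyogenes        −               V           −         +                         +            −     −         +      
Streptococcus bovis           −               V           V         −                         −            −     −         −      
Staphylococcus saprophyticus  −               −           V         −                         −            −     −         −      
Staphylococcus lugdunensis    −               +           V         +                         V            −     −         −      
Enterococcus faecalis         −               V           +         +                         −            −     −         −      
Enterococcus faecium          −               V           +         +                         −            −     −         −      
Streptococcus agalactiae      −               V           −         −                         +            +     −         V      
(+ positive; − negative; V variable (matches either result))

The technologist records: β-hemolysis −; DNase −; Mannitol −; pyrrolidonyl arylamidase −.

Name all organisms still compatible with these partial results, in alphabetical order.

DNase −: excludes Staphylococcus aureus, Streptococcus pyogenes — 9 left.
pyrrolidonyl arylamidase −: excludes Staphylococcus lugdunensis, Enterococcus faecalis, Enterococcus faecium — 6 left.
Mannitol −: all 6 remaining candidates are consistent.
β-hemolysis −: excludes Streptococcus agalactiae — 5 left.

Micrococcus luteus, Staphylococcus saprophyticus, Streptococcus bovis, Streptococcus mitis, Streptococcus pneumoniae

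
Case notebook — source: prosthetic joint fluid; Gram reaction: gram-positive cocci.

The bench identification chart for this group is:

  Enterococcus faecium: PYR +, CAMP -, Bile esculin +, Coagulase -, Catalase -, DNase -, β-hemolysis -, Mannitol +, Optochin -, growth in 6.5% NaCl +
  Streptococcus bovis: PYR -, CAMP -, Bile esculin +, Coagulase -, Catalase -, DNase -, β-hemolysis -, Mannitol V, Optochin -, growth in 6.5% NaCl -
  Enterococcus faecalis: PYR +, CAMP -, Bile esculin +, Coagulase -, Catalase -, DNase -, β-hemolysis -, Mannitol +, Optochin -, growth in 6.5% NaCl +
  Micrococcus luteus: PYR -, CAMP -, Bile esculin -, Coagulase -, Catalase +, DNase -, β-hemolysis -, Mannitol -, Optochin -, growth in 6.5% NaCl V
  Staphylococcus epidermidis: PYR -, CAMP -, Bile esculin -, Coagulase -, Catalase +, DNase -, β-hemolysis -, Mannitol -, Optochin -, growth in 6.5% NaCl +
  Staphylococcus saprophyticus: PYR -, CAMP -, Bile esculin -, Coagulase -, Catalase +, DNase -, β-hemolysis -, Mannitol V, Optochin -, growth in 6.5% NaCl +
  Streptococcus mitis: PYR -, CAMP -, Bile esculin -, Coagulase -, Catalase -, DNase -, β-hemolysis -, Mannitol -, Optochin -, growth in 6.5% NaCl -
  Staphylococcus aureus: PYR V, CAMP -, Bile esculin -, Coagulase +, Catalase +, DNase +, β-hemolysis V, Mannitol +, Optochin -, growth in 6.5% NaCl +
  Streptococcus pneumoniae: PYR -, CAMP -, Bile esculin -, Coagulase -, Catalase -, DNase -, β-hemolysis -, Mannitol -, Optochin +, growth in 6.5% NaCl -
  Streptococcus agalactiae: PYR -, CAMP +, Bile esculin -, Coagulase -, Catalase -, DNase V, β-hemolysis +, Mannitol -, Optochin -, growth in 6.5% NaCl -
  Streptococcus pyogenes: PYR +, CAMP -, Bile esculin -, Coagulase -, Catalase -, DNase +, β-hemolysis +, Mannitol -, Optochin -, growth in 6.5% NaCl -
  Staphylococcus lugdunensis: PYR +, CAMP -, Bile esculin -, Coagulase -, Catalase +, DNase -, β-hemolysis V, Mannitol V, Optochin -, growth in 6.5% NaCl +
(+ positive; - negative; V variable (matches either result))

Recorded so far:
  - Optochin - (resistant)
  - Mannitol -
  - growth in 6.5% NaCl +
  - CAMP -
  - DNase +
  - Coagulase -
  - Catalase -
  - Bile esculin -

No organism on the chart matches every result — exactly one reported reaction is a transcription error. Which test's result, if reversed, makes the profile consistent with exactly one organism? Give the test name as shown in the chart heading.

As reported, no row in the chart matches all 8 reactions.
Reversing DNase → still no organism matches.
Reversing CAMP → still no organism matches.
Reversing Bile esculin → still no organism matches.
Reversing Mannitol → still no organism matches.
Reversing Catalase → still no organism matches.
Reversing Optochin → still no organism matches.
Reversing growth in 6.5% NaCl (to -) → unique match: Streptococcus pyogenes.
Reversing Coagulase → still no organism matches.

growth in 6.5% NaCl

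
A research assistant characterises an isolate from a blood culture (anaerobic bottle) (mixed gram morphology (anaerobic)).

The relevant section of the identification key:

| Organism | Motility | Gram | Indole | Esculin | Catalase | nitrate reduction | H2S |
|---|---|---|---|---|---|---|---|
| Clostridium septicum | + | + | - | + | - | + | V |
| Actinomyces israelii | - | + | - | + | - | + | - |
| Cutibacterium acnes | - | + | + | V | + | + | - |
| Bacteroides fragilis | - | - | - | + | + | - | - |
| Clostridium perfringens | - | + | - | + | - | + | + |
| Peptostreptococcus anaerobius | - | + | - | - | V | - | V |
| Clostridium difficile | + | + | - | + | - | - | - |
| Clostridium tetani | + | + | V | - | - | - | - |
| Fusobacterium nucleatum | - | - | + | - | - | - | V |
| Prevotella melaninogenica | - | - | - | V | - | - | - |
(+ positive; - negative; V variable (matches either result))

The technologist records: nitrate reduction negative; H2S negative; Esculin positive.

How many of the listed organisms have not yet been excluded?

3

H2S -: excludes Clostridium perfringens — 9 left.
nitrate reduction -: excludes Clostridium septicum, Actinomyces israelii, Cutibacterium acnes — 6 left.
Esculin +: excludes Peptostreptococcus anaerobius, Clostridium tetani, Fusobacterium nucleatum — 3 left.
Still consistent: Bacteroides fragilis, Clostridium difficile, Prevotella melaninogenica.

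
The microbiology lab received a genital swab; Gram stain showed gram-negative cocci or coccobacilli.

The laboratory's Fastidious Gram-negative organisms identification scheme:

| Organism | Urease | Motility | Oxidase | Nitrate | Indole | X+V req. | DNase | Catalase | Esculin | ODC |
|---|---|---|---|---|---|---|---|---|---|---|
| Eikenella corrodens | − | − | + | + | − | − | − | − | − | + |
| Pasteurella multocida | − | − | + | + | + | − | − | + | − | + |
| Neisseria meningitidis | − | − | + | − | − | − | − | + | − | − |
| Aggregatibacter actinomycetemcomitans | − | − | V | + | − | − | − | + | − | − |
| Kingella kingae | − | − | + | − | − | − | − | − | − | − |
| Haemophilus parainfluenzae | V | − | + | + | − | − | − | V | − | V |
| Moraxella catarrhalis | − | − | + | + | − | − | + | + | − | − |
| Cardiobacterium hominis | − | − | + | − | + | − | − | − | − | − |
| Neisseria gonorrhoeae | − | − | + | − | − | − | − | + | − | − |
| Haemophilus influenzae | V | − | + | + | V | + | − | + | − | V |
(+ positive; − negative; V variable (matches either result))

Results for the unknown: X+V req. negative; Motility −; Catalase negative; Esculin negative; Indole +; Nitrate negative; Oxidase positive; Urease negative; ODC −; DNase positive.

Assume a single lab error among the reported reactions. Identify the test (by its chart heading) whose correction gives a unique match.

DNase

As reported, no row in the chart matches all 10 reactions.
Reversing Esculin → still no organism matches.
Reversing DNase (to −) → unique match: Cardiobacterium hominis.
Reversing ODC → still no organism matches.
Reversing Catalase → still no organism matches.
Reversing X+V req. → still no organism matches.
Reversing Motility → still no organism matches.
Reversing Nitrate → still no organism matches.
Reversing Urease → still no organism matches.
Reversing Indole → still no organism matches.
Reversing Oxidase → still no organism matches.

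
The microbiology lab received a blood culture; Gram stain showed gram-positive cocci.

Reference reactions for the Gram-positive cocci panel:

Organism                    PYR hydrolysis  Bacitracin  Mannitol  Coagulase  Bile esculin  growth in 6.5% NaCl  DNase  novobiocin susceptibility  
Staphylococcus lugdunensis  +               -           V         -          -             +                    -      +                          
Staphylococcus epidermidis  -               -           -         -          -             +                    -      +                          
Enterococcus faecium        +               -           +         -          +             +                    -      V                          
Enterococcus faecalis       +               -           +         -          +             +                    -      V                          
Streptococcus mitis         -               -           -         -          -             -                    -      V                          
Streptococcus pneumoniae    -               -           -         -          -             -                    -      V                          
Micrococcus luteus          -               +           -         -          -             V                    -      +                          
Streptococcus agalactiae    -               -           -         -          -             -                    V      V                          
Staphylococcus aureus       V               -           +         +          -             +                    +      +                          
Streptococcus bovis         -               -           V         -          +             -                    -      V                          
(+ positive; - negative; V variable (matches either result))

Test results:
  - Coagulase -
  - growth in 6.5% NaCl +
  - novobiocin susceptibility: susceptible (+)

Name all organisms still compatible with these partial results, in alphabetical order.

growth in 6.5% NaCl +: excludes Streptococcus mitis, Streptococcus pneumoniae, Streptococcus agalactiae, Streptococcus bovis — 6 left.
novobiocin susceptibility +: all 6 remaining candidates are consistent.
Coagulase -: excludes Staphylococcus aureus — 5 left.

Enterococcus faecalis, Enterococcus faecium, Micrococcus luteus, Staphylococcus epidermidis, Staphylococcus lugdunensis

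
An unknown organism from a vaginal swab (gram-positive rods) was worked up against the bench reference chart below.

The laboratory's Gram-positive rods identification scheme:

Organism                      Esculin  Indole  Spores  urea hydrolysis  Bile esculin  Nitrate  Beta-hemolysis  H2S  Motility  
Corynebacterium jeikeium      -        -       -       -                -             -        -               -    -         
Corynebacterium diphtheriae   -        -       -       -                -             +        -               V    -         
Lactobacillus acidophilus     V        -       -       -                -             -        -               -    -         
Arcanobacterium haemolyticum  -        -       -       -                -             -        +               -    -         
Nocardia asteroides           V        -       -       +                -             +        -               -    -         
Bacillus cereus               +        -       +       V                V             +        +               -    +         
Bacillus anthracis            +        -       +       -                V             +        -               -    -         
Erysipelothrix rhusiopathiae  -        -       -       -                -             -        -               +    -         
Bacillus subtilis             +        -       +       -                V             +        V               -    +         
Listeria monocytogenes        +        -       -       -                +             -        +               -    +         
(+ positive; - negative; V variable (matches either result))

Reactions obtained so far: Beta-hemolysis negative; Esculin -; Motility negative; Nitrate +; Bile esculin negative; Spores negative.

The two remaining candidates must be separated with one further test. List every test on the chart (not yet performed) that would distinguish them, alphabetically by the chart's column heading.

Motility -: excludes Bacillus cereus, Bacillus subtilis, Listeria monocytogenes — 7 left.
Spores -: excludes Bacillus anthracis — 6 left.
Esculin -: all 6 remaining candidates are consistent.
Beta-hemolysis -: excludes Arcanobacterium haemolyticum — 5 left.
Bile esculin -: all 5 remaining candidates are consistent.
Nitrate +: excludes Corynebacterium jeikeium, Lactobacillus acidophilus, Erysipelothrix rhusiopathiae — 2 left.
Two candidates remain: Corynebacterium diphtheriae and Nocardia asteroides.
  Indole: - vs - — same for both, does not separate.
  urea hydrolysis: Corynebacterium diphtheriae -, Nocardia asteroides + — discriminates.
  H2S: V vs - — variable for at least one, does not separate.

urea hydrolysis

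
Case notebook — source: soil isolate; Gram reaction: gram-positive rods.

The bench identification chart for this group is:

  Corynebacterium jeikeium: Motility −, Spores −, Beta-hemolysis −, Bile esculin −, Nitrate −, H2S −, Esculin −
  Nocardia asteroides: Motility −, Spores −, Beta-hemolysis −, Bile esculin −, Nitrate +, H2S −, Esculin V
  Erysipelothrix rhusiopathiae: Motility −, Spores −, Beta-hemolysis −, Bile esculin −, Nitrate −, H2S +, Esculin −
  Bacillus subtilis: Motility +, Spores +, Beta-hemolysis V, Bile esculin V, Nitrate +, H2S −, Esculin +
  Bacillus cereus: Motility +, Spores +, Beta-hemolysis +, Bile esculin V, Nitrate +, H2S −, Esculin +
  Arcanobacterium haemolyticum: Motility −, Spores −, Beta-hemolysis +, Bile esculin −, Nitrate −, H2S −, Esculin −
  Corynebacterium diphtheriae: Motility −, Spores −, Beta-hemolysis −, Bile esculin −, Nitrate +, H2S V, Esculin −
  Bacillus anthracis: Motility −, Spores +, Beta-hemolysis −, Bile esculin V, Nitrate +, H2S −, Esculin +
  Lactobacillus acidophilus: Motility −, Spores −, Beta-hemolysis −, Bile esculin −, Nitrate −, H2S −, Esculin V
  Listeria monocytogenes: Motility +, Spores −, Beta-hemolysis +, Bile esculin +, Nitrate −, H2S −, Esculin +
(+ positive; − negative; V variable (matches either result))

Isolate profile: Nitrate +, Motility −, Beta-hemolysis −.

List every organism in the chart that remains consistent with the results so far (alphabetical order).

Beta-hemolysis −: excludes Bacillus cereus, Arcanobacterium haemolyticum, Listeria monocytogenes — 7 left.
Nitrate +: excludes Corynebacterium jeikeium, Erysipelothrix rhusiopathiae, Lactobacillus acidophilus — 4 left.
Motility −: excludes Bacillus subtilis — 3 left.

Bacillus anthracis, Corynebacterium diphtheriae, Nocardia asteroides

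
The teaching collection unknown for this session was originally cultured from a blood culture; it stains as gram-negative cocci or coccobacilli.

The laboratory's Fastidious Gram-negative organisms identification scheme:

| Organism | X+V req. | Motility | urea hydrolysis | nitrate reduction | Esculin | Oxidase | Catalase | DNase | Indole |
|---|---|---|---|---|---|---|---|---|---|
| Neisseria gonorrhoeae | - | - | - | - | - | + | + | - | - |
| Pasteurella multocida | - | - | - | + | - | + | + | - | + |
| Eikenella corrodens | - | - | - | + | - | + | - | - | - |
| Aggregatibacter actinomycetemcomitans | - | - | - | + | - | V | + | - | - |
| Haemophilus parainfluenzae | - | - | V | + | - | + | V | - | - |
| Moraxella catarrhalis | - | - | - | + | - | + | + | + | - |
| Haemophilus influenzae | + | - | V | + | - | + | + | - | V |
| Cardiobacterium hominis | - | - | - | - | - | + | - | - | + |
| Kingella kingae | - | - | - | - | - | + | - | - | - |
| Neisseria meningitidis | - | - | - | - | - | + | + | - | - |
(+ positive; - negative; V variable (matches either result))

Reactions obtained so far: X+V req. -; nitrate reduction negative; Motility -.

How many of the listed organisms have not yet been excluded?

nitrate reduction -: excludes 6 organisms — 4 left.
Motility -: all 4 remaining candidates are consistent.
X+V req. -: all 4 remaining candidates are consistent.
Still consistent: Cardiobacterium hominis, Kingella kingae, Neisseria gonorrhoeae, Neisseria meningitidis.

4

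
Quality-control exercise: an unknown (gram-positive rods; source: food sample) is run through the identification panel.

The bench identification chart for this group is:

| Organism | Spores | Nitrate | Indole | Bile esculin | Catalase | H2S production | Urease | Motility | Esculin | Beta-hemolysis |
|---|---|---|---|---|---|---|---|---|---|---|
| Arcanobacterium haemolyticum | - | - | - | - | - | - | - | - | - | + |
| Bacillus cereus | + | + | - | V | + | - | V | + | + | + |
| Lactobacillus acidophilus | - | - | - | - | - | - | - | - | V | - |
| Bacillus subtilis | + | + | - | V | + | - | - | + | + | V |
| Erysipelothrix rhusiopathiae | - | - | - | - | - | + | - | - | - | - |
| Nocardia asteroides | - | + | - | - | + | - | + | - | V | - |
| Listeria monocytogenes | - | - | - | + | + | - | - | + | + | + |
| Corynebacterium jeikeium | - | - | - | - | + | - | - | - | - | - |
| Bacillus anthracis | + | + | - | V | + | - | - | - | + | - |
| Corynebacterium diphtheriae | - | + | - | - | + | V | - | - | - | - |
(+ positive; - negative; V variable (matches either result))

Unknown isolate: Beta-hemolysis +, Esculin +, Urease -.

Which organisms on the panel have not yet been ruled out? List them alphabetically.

Bacillus cereus, Bacillus subtilis, Listeria monocytogenes

Esculin +: excludes Arcanobacterium haemolyticum, Erysipelothrix rhusiopathiae, Corynebacterium jeikeium, Corynebacterium diphtheriae — 6 left.
Beta-hemolysis +: excludes Lactobacillus acidophilus, Nocardia asteroides, Bacillus anthracis — 3 left.
Urease -: all 3 remaining candidates are consistent.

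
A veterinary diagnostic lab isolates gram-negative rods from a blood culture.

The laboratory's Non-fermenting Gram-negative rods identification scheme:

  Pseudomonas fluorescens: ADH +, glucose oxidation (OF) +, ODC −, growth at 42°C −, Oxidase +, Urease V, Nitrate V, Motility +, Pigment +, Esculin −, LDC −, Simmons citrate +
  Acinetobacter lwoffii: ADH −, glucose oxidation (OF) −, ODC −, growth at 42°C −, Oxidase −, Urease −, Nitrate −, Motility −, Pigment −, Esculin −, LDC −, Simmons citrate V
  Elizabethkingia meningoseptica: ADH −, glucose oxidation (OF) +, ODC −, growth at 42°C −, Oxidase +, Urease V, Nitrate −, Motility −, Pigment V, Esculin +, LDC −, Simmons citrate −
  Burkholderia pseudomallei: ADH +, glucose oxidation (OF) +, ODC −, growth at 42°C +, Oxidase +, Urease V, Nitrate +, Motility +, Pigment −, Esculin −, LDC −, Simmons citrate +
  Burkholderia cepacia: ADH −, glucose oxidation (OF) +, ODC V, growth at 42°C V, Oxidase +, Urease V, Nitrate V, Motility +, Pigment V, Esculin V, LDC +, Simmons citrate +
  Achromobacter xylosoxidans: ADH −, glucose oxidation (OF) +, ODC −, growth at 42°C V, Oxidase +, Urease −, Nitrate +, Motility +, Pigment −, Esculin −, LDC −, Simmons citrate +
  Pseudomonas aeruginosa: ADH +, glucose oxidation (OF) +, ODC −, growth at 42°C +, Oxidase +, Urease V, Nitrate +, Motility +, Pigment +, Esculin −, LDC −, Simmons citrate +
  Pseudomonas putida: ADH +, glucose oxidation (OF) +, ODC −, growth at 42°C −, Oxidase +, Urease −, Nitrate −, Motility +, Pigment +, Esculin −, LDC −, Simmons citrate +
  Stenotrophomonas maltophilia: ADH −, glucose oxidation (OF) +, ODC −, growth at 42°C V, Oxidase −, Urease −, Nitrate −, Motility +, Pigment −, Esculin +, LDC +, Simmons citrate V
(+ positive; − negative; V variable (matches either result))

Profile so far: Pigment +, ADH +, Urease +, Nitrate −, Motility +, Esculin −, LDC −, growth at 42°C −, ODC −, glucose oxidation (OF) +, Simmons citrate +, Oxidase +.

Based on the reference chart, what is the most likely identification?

growth at 42°C −: excludes Burkholderia pseudomallei, Pseudomonas aeruginosa — 7 left.
glucose oxidation (OF) +: excludes Acinetobacter lwoffii — 6 left.
Simmons citrate +: excludes Elizabethkingia meningoseptica — 5 left.
ADH +: excludes Burkholderia cepacia, Achromobacter xylosoxidans, Stenotrophomonas maltophilia — 2 left.
LDC −: all 2 remaining candidates are consistent.
Motility +: all 2 remaining candidates are consistent.
Nitrate −: all 2 remaining candidates are consistent.
Esculin −: all 2 remaining candidates are consistent.
Pigment +: all 2 remaining candidates are consistent.
Urease +: excludes Pseudomonas putida — 1 left.
ODC −: the one remaining candidate is consistent.
Oxidase +: the one remaining candidate is consistent.

Pseudomonas fluorescens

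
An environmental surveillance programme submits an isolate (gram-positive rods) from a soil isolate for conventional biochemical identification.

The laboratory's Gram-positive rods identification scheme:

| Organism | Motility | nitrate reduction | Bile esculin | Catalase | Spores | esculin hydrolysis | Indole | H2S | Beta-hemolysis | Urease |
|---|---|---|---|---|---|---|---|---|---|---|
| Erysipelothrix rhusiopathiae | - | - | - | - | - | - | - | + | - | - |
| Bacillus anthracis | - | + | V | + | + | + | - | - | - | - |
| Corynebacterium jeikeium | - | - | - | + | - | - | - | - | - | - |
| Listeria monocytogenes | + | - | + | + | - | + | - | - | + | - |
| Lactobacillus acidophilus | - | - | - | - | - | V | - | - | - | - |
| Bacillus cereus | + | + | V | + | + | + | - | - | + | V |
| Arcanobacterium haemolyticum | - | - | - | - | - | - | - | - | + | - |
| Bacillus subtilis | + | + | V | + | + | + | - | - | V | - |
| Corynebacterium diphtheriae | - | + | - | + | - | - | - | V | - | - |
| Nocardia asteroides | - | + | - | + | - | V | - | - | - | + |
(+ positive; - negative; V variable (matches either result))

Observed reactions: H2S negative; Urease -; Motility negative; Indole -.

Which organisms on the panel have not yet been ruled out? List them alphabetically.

Indole -: all 10 remaining candidates are consistent.
Urease -: excludes Nocardia asteroides — 9 left.
Motility -: excludes Listeria monocytogenes, Bacillus cereus, Bacillus subtilis — 6 left.
H2S -: excludes Erysipelothrix rhusiopathiae — 5 left.

Arcanobacterium haemolyticum, Bacillus anthracis, Corynebacterium diphtheriae, Corynebacterium jeikeium, Lactobacillus acidophilus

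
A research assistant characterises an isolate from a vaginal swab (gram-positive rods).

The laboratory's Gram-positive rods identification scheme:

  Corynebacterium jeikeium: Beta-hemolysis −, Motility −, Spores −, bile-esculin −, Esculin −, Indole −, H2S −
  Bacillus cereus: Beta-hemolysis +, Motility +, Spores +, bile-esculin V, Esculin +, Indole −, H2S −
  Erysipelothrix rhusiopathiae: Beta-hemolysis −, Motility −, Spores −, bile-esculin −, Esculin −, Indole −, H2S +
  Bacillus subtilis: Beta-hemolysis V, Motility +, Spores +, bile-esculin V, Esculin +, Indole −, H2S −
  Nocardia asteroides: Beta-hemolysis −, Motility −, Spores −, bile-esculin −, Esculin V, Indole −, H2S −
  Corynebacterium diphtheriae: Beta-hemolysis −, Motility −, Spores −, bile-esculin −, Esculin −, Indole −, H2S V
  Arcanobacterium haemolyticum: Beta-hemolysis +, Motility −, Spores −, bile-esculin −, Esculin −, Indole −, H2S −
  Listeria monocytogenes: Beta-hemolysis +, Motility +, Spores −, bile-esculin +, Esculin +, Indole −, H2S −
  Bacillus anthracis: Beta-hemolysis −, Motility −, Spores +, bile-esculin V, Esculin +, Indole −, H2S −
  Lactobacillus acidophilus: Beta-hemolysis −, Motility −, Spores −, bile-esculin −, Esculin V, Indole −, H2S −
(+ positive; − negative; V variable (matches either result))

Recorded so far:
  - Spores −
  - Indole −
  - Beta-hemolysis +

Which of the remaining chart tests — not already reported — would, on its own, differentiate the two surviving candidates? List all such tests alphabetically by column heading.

bile-esculin, Esculin, Motility

Indole −: all 10 remaining candidates are consistent.
Spores −: excludes Bacillus cereus, Bacillus subtilis, Bacillus anthracis — 7 left.
Beta-hemolysis +: excludes 5 organisms — 2 left.
Two candidates remain: Arcanobacterium haemolyticum and Listeria monocytogenes.
  Motility: Arcanobacterium haemolyticum −, Listeria monocytogenes + — discriminates.
  bile-esculin: Arcanobacterium haemolyticum −, Listeria monocytogenes + — discriminates.
  Esculin: Arcanobacterium haemolyticum −, Listeria monocytogenes + — discriminates.
  H2S: − vs − — same for both, does not separate.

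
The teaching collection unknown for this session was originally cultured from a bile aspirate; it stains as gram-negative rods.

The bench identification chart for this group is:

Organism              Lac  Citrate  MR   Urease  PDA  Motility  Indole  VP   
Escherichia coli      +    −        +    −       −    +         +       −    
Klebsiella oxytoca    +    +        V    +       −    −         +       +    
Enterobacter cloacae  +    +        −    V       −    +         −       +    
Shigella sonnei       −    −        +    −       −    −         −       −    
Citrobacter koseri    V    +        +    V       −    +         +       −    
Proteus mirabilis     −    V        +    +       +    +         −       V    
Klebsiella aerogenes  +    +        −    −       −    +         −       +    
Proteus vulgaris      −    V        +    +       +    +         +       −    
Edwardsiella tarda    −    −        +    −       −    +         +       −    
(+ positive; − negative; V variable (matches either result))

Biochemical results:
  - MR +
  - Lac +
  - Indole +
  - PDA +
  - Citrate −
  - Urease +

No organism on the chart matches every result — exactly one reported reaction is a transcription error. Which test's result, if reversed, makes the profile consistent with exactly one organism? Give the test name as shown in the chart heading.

As reported, no row in the chart matches all 6 reactions.
Reversing Indole → still no organism matches.
Reversing Lac (to −) → unique match: Proteus vulgaris.
Reversing MR → still no organism matches.
Reversing Citrate → still no organism matches.
Reversing PDA → still no organism matches.
Reversing Urease → still no organism matches.

Lac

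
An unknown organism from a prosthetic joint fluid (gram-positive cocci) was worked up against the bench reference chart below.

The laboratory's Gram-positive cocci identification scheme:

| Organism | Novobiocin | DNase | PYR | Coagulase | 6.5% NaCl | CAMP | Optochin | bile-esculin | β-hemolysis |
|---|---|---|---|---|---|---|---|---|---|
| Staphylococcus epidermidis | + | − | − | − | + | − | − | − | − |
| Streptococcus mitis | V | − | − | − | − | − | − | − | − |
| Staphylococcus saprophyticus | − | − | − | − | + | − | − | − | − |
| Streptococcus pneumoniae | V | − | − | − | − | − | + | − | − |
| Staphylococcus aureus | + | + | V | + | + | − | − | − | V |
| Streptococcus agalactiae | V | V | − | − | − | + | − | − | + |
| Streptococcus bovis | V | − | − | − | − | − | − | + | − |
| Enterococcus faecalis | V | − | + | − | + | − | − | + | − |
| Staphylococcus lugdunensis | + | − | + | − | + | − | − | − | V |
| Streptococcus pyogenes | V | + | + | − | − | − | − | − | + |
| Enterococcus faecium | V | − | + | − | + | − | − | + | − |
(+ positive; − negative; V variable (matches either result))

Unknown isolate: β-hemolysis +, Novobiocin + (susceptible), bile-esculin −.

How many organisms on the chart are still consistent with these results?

4

Novobiocin +: excludes Staphylococcus saprophyticus — 10 left.
bile-esculin −: excludes Streptococcus bovis, Enterococcus faecalis, Enterococcus faecium — 7 left.
β-hemolysis +: excludes Staphylococcus epidermidis, Streptococcus mitis, Streptococcus pneumoniae — 4 left.
Still consistent: Staphylococcus aureus, Staphylococcus lugdunensis, Streptococcus agalactiae, Streptococcus pyogenes.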